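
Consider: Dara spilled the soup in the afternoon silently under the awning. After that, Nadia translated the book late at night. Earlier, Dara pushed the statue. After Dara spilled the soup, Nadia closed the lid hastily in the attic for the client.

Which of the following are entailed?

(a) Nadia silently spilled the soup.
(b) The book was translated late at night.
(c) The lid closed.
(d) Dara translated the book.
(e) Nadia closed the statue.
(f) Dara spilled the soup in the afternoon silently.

(b), (c), (f)

(a) Not entailed — the passage has Dara spilling the soup, not Nadia.
(b) Entailed — generalizing the agent leaves a sub-description the original still satisfies.
(c) Entailed — 'Nadia closed the lid' is causative; it entails the inchoative 'the lid closed'.
(d) Not entailed — the passage has Nadia translating the book, not Dara.
(e) Not entailed — Nadia closed the lid, not the statue; the statue belongs to the pushing event.
(f) Entailed — the original entails any weakening of itself; this just drops 'under the awning'.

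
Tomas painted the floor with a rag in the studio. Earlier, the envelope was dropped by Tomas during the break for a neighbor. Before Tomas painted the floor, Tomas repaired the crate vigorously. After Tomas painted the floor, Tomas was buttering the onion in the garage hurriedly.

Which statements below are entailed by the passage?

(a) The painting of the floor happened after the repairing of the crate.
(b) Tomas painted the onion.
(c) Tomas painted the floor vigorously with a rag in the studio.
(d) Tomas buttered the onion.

(a) Entailed — the narrative places the repairing before the painting.
(b) Not entailed — Tomas painted the floor, not the onion; the onion belongs to the buttering event.
(c) Not entailed — 'vigorously' adds information not in the original event.
(d) Not entailed — 'was buttering' is progressive on an accomplishment; it does not entail the completed 'buttered'.

(a)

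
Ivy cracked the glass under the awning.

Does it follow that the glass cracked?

'Ivy cracked the glass' is the causative; it entails the inchoative 'the glass cracked'.

yes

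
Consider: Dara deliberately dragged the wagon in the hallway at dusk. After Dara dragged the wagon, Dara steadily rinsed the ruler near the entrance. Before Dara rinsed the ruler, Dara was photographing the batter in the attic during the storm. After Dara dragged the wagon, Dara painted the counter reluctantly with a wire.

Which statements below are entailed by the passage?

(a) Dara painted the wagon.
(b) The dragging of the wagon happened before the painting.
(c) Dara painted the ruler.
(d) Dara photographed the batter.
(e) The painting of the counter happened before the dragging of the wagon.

(a) Not entailed — Dara painted the counter, not the wagon; the wagon belongs to the dragging event.
(b) Entailed — the narrative places the dragging before the painting.
(c) Not entailed — Dara painted the counter, not the ruler; the ruler belongs to the rinsing event.
(d) Not entailed — 'was photographing' is progressive on an accomplishment; it does not entail the completed 'photographed'.
(e) Not entailed — the narrative places the dragging before the painting, not after.

(b)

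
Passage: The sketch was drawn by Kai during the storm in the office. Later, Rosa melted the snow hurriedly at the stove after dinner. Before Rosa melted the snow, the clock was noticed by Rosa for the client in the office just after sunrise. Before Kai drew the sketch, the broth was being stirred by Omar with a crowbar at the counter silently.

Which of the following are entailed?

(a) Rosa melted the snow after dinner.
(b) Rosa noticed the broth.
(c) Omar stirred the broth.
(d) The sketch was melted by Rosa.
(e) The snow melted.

(a), (c), (e)

(a) Entailed — dropping 'at the stove', 'hurriedly' leaves a sub-description the original still satisfies.
(b) Not entailed — Rosa noticed the clock, not the broth; the broth belongs to the stirring event.
(c) Entailed — 'stir' is an activity; 'was stirring' entails that some stirring happened, so 'stirred' holds.
(d) Not entailed — Rosa melted the snow, not the sketch; the sketch belongs to the drawing event.
(e) Entailed — 'Rosa melted the snow' is causative; it entails the inchoative 'the snow melted'.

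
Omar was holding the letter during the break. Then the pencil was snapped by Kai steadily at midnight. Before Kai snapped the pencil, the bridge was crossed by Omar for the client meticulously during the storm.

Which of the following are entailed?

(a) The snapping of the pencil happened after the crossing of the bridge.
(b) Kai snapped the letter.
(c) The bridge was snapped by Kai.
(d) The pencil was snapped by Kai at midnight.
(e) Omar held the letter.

(a) Entailed — the narrative places the crossing before the snapping.
(b) Not entailed — Kai snapped the pencil, not the letter; the letter belongs to the holding event.
(c) Not entailed — Kai snapped the pencil, not the bridge; the bridge belongs to the crossing event.
(d) Entailed — this follows by dropping conjuncts from the snapping event's description.
(e) Entailed — 'hold' is an activity; 'was holding' entails that some holding happened, so 'held' holds.

(a), (d), (e)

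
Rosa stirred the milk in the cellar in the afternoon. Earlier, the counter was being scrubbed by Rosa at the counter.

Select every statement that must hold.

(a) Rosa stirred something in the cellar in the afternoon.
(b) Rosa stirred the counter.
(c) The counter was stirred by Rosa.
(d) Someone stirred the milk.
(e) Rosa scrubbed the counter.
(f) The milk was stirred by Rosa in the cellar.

(a) Entailed — the original entails any weakening of itself; this just generalizes the patient.
(b) Not entailed — Rosa stirred the milk, not the counter; the counter belongs to the scrubbing event.
(c) Not entailed — Rosa stirred the milk, not the counter; the counter belongs to the scrubbing event.
(d) Entailed — every conjunct here is already in the original stirring event.
(e) Entailed — 'scrub' is an activity; 'was scrubbing' entails that some scrubbing happened, so 'scrubbed' holds.
(f) Entailed — every conjunct here is already in the original stirring event.

(a), (d), (e), (f)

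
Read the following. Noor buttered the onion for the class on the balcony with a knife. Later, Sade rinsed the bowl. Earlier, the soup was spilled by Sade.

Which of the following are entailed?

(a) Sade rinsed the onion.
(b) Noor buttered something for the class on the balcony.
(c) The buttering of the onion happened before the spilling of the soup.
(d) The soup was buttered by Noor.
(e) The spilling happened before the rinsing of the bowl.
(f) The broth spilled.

(b), (e)

(a) Not entailed — Sade rinsed the bowl, not the onion; the onion belongs to the buttering event.
(b) Entailed — this follows by dropping conjuncts from the buttering event's description.
(c) Not entailed — the narrative doesn't order the buttering relative to the spilling.
(d) Not entailed — Noor buttered the onion, not the soup; the soup belongs to the spilling event.
(e) Entailed — the narrative places the spilling before the rinsing.
(f) Not entailed — the soup is what spilled, not the broth.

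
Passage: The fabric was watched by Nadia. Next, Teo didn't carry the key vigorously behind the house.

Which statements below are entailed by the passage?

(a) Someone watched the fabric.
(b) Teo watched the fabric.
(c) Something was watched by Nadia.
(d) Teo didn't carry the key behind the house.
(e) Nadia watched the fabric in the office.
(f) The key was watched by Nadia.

(a) Entailed — this follows by dropping conjuncts from the watching event's description.
(b) Not entailed — the passage has Nadia watching the fabric, not Teo.
(c) Entailed — generalizing the patient leaves a sub-description the original still satisfies.
(d) Not entailed — dropping 'vigorously' under negation is not valid — the original leaves open that Teo carried the key some other way.
(e) Not entailed — 'in the office' adds information not in the original event.
(f) Not entailed — Nadia watched the fabric, not the key; the key belongs to the carrying event.

(a), (c)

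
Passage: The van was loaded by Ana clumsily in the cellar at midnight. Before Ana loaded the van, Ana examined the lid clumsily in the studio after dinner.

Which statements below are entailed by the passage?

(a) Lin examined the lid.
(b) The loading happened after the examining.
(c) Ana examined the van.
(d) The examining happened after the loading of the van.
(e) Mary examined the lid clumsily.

(b)

(a) Not entailed — the passage has Ana examining the lid, not Lin.
(b) Entailed — the narrative places the examining before the loading.
(c) Not entailed — Ana examined the lid, not the van; the van belongs to the loading event.
(d) Not entailed — the narrative places the examining before the loading, not after.
(e) Not entailed — the passage has Ana examining the lid, not Mary.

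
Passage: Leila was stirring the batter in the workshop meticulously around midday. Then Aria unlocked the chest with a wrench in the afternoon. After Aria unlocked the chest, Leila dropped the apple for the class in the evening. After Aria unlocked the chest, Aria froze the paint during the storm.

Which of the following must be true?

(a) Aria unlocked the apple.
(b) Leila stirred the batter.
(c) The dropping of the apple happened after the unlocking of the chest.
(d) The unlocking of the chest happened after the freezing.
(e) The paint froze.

(a) Not entailed — Aria unlocked the chest, not the apple; the apple belongs to the dropping event.
(b) Entailed — 'stir' is an activity; 'was stirring' entails that some stirring happened, so 'stirred' holds.
(c) Entailed — the narrative places the unlocking before the dropping.
(d) Not entailed — the narrative places the unlocking before the freezing, not after.
(e) Entailed — 'Aria froze the paint' is causative; it entails the inchoative 'the paint froze'.

(b), (c), (e)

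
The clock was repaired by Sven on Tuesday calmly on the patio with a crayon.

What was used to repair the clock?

a crayon

'with a crayon' marks the instrument of the repairing event.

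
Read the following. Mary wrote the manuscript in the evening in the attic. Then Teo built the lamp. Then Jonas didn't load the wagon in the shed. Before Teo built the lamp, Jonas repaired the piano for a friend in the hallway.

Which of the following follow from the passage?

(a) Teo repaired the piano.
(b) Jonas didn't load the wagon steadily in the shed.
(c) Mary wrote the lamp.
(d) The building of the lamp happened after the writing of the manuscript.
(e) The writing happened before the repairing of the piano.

(b), (d)

(a) Not entailed — the passage has Jonas repairing the piano, not Teo.
(b) Entailed — under negation, adding a further restriction is entailed: if no such loading event occurred, none occurred steadily either.
(c) Not entailed — Mary wrote the manuscript, not the lamp; the lamp belongs to the building event.
(d) Entailed — the narrative places the writing before the building.
(e) Not entailed — the narrative doesn't order the writing relative to the repairing.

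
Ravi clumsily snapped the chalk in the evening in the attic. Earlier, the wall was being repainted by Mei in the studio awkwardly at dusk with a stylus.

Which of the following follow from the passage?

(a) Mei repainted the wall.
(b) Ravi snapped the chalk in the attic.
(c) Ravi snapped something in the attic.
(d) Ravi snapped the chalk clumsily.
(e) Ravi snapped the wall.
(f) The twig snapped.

(b), (c), (d)

(a) Not entailed — 'was repainting' is progressive on an accomplishment; it does not entail the completed 'repainted'.
(b) Entailed — every conjunct here is already in the original snapping event.
(c) Entailed — dropping 'in the evening', 'clumsily' and generalizing the patient leaves a sub-description the original still satisfies.
(d) Entailed — this follows by dropping conjuncts from the snapping event's description.
(e) Not entailed — Ravi snapped the chalk, not the wall; the wall belongs to the repainting event.
(f) Not entailed — the chalk is what snapped, not the twig.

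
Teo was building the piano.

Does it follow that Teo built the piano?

no

'was building' is progressive; for an accomplishment like 'build the piano', it doesn't entail completion.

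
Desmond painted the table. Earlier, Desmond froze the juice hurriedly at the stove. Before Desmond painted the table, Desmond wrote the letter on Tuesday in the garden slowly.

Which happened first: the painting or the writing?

The connectives place the writing before the painting.

the writing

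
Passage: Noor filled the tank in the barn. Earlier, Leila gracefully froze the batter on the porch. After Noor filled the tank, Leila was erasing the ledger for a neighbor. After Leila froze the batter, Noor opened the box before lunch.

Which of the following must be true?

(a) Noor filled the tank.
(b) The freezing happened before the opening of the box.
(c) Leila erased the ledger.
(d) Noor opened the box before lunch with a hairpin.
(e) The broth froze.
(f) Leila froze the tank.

(a) Entailed — the original entails any weakening of itself; this just drops 'in the barn'.
(b) Entailed — the narrative places the freezing before the opening.
(c) Not entailed — 'was erasing' is progressive on an accomplishment; it does not entail the completed 'erased'.
(d) Not entailed — 'with a hairpin' adds information not in the original event.
(e) Not entailed — the batter is what froze, not the broth.
(f) Not entailed — Leila froze the batter, not the tank; the tank belongs to the filling event.

(a), (b)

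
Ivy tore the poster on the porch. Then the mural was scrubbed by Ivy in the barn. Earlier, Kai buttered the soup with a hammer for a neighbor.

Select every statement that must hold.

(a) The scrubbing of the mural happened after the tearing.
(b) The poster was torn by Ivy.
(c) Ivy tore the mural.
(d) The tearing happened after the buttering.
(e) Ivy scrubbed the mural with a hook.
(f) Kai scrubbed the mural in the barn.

(a) Entailed — the narrative places the tearing before the scrubbing.
(b) Entailed — this follows by dropping conjuncts from the tearing event's description.
(c) Not entailed — Ivy tore the poster, not the mural; the mural belongs to the scrubbing event.
(d) Not entailed — the narrative doesn't order the buttering relative to the tearing.
(e) Not entailed — 'with a hook' adds information not in the original event.
(f) Not entailed — the passage has Ivy scrubbing the mural, not Kai.

(a), (b)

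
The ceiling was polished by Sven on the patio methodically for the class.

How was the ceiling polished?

methodically

'methodically' marks the manner of the polishing event.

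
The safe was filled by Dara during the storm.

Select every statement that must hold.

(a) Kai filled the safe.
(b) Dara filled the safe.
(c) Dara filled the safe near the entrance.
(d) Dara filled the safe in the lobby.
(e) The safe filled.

(b), (e)

(a) Not entailed — the passage has Dara filling the safe, not Kai.
(b) Entailed — the original entails any weakening of itself; this just drops 'during the storm'.
(c) Not entailed — 'near the entrance' adds information not in the original event.
(d) Not entailed — 'in the lobby' adds information not in the original event.
(e) Entailed — 'Dara filled the safe' is causative; it entails the inchoative 'the safe filled'.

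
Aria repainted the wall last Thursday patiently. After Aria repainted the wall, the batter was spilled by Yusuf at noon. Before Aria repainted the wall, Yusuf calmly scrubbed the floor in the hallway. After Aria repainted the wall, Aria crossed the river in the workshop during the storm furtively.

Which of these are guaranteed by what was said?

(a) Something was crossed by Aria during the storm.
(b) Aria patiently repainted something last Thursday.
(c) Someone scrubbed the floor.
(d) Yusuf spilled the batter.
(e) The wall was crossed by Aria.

(a), (b), (c), (d)

(a) Entailed — every conjunct here is already in the original crossing event.
(b) Entailed — every conjunct here is already in the original repainting event.
(c) Entailed — the original entails any weakening of itself; this just drops 'in the hallway', 'calmly' and generalizes the agent.
(d) Entailed — every conjunct here is already in the original spilling event.
(e) Not entailed — Aria crossed the river, not the wall; the wall belongs to the repainting event.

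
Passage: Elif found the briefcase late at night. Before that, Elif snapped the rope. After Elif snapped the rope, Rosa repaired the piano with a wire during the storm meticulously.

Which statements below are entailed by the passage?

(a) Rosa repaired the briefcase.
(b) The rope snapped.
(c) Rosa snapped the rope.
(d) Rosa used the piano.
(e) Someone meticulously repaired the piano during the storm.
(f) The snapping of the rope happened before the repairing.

(b), (e), (f)

(a) Not entailed — Rosa repaired the piano, not the briefcase; the briefcase belongs to the finding event.
(b) Entailed — 'Elif snapped the rope' is causative; it entails the inchoative 'the rope snapped'.
(c) Not entailed — the passage has Elif snapping the rope, not Rosa.
(d) Not entailed — the piano is the patient, not an instrument — Rosa used a wire.
(e) Entailed — the original entails any weakening of itself; this just drops 'with a wire' and generalizes the agent.
(f) Entailed — the narrative places the snapping before the repairing.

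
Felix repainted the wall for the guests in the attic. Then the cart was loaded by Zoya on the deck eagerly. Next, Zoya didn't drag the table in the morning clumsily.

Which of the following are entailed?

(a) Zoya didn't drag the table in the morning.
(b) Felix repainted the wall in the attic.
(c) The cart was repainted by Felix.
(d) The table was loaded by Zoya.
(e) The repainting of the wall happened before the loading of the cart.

(b), (e)

(a) Not entailed — dropping 'clumsily' under negation is not valid — the original leaves open that Zoya dragged the table some other way.
(b) Entailed — dropping 'for the guests' leaves a sub-description the original still satisfies.
(c) Not entailed — Felix repainted the wall, not the cart; the cart belongs to the loading event.
(d) Not entailed — Zoya loaded the cart, not the table; the table belongs to the dragging event.
(e) Entailed — the narrative places the repainting before the loading.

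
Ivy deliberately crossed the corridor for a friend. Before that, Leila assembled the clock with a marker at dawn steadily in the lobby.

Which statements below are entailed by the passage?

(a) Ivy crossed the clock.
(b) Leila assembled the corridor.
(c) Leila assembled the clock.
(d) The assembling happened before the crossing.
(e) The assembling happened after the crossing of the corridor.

(a) Not entailed — Ivy crossed the corridor, not the clock; the clock belongs to the assembling event.
(b) Not entailed — Leila assembled the clock, not the corridor; the corridor belongs to the crossing event.
(c) Entailed — this follows by dropping conjuncts from the assembling event's description.
(d) Entailed — the narrative places the assembling before the crossing.
(e) Not entailed — the narrative places the assembling before the crossing, not after.

(c), (d)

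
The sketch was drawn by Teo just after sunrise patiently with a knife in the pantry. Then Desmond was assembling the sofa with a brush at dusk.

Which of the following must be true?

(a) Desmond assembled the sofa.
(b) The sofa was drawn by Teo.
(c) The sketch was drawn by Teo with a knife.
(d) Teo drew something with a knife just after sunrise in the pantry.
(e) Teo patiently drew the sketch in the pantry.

(a) Not entailed — 'was assembling' is progressive on an accomplishment; it does not entail the completed 'assembled'.
(b) Not entailed — Teo drew the sketch, not the sofa; the sofa belongs to the assembling event.
(c) Entailed — the original entails any weakening of itself; this just drops 'just after sunrise', 'in the pantry', 'patiently'.
(d) Entailed — this follows by dropping conjuncts from the drawing event's description.
(e) Entailed — this follows by dropping conjuncts from the drawing event's description.

(c), (d), (e)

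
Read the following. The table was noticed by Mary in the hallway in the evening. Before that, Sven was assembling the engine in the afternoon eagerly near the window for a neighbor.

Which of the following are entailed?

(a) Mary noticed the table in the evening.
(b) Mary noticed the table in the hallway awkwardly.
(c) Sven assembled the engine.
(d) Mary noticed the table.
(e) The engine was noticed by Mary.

(a) Entailed — every conjunct here is already in the original noticing event.
(b) Not entailed — 'awkwardly' adds information not in the original event.
(c) Not entailed — 'was assembling' is progressive on an accomplishment; it does not entail the completed 'assembled'.
(d) Entailed — the original entails any weakening of itself; this just drops 'in the evening', 'in the hallway'.
(e) Not entailed — Mary noticed the table, not the engine; the engine belongs to the assembling event.

(a), (d)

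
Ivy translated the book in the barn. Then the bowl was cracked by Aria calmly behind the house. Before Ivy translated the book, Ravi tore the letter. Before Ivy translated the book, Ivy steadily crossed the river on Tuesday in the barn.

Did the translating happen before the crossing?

The narrative orders the crossing before the translating.

no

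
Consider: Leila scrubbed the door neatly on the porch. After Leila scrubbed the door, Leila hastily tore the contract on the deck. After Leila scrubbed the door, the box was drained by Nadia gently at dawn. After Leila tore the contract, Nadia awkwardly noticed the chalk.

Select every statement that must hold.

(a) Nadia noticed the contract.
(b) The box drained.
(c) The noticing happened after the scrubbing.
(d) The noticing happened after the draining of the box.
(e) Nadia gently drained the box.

(b), (c), (e)

(a) Not entailed — Nadia noticed the chalk, not the contract; the contract belongs to the tearing event.
(b) Entailed — 'Nadia drained the box' is causative; it entails the inchoative 'the box drained'.
(c) Entailed — the narrative places the scrubbing before the noticing.
(d) Not entailed — the narrative doesn't order the draining relative to the noticing.
(e) Entailed — every conjunct here is already in the original draining event.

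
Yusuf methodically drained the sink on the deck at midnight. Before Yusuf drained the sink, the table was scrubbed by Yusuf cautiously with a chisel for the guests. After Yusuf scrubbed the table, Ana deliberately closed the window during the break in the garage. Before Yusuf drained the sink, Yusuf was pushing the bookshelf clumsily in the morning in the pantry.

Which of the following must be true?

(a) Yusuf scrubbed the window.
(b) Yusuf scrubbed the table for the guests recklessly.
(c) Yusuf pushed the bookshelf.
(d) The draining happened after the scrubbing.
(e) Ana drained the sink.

(c), (d)

(a) Not entailed — Yusuf scrubbed the table, not the window; the window belongs to the closing event.
(b) Not entailed — 'recklessly' adds a manner not in (and inconsistent with) the original.
(c) Entailed — 'push' is an activity; 'was pushing' entails that some pushing happened, so 'pushed' holds.
(d) Entailed — the narrative places the scrubbing before the draining.
(e) Not entailed — the passage has Yusuf draining the sink, not Ana.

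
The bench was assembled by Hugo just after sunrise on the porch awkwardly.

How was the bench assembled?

'awkwardly' marks the manner of the assembling event.

awkwardly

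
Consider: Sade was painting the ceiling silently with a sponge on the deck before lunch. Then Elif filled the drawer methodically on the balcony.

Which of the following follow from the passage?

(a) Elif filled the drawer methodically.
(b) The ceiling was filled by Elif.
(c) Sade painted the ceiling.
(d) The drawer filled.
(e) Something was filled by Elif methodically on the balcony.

(a) Entailed — this follows by dropping conjuncts from the filling event's description.
(b) Not entailed — Elif filled the drawer, not the ceiling; the ceiling belongs to the painting event.
(c) Not entailed — 'was painting' is progressive on an accomplishment; it does not entail the completed 'painted'.
(d) Entailed — 'Elif filled the drawer' is causative; it entails the inchoative 'the drawer filled'.
(e) Entailed — the original entails any weakening of itself; this just generalizes the patient.

(a), (d), (e)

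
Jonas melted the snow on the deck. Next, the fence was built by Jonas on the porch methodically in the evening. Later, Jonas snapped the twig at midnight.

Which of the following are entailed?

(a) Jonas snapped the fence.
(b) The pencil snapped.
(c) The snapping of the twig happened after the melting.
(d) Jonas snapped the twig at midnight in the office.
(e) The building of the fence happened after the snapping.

(a) Not entailed — Jonas snapped the twig, not the fence; the fence belongs to the building event.
(b) Not entailed — the twig is what snapped, not the pencil.
(c) Entailed — the narrative places the melting before the snapping.
(d) Not entailed — 'in the office' adds information not in the original event.
(e) Not entailed — the narrative places the building before the snapping, not after.

(c)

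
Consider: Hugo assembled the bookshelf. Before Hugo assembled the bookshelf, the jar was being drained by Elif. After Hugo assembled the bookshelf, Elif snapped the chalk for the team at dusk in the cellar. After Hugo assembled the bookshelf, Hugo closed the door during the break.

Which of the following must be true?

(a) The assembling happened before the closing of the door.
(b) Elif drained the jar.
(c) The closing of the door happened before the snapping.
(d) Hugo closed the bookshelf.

(a) Entailed — the narrative places the assembling before the closing.
(b) Not entailed — 'was draining' is progressive on an accomplishment; it does not entail the completed 'drained'.
(c) Not entailed — the narrative doesn't order the closing relative to the snapping.
(d) Not entailed — Hugo closed the door, not the bookshelf; the bookshelf belongs to the assembling event.

(a)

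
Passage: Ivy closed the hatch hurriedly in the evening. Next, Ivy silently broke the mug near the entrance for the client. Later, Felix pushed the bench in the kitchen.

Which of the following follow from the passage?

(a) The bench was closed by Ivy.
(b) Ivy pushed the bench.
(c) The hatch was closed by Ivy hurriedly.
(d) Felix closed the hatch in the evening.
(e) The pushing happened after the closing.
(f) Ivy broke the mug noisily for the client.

(a) Not entailed — Ivy closed the hatch, not the bench; the bench belongs to the pushing event.
(b) Not entailed — the passage has Felix pushing the bench, not Ivy.
(c) Entailed — the original entails any weakening of itself; this just drops 'in the evening'.
(d) Not entailed — the passage has Ivy closing the hatch, not Felix.
(e) Entailed — the narrative places the closing before the pushing.
(f) Not entailed — 'noisily' adds a manner not in (and inconsistent with) the original.

(c), (e)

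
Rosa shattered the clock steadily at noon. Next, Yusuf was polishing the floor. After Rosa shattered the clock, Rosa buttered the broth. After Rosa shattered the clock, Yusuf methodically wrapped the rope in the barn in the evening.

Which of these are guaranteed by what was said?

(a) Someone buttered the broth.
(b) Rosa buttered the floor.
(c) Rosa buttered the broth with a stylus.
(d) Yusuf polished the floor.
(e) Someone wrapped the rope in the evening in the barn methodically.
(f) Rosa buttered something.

(a) Entailed — generalizing the agent leaves a sub-description the original still satisfies.
(b) Not entailed — Rosa buttered the broth, not the floor; the floor belongs to the polishing event.
(c) Not entailed — 'with a stylus' adds information not in the original event.
(d) Entailed — 'polish' is an activity; 'was polishing' entails that some polishing happened, so 'polished' holds.
(e) Entailed — the original entails any weakening of itself; this just generalizes the agent.
(f) Entailed — this follows by dropping conjuncts from the buttering event's description.

(a), (d), (e), (f)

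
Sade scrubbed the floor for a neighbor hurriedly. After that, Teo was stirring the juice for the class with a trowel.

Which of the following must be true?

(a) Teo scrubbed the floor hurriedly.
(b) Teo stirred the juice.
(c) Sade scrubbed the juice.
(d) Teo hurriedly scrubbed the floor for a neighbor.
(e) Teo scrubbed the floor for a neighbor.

(b)

(a) Not entailed — the passage has Sade scrubbing the floor, not Teo.
(b) Entailed — 'stir' is an activity; 'was stirring' entails that some stirring happened, so 'stirred' holds.
(c) Not entailed — Sade scrubbed the floor, not the juice; the juice belongs to the stirring event.
(d) Not entailed — the passage has Sade scrubbing the floor, not Teo.
(e) Not entailed — the passage has Sade scrubbing the floor, not Teo.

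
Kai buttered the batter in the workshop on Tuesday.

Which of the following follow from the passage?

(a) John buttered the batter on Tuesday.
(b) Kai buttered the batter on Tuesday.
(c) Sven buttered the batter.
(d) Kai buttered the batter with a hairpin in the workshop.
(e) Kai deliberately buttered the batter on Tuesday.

(b)

(a) Not entailed — the passage has Kai buttering the batter, not John.
(b) Entailed — this follows by dropping conjuncts from the buttering event's description.
(c) Not entailed — the passage has Kai buttering the batter, not Sven.
(d) Not entailed — 'with a hairpin' adds information not in the original event.
(e) Not entailed — 'deliberately' adds information not in the original event.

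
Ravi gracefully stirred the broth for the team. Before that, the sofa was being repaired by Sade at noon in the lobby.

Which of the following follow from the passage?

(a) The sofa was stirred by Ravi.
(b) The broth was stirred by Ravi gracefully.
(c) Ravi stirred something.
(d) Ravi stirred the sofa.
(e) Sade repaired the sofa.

(b), (c)

(a) Not entailed — Ravi stirred the broth, not the sofa; the sofa belongs to the repairing event.
(b) Entailed — every conjunct here is already in the original stirring event.
(c) Entailed — the original entails any weakening of itself; this just drops 'gracefully', 'for the team' and generalizes the patient.
(d) Not entailed — Ravi stirred the broth, not the sofa; the sofa belongs to the repairing event.
(e) Not entailed — 'was repairing' is progressive on an accomplishment; it does not entail the completed 'repaired'.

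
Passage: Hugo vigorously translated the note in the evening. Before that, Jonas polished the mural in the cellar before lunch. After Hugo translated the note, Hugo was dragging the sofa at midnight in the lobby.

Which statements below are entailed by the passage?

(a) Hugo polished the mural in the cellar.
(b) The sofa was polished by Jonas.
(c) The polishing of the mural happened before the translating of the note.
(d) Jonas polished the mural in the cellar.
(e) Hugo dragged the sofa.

(a) Not entailed — the passage has Jonas polishing the mural, not Hugo.
(b) Not entailed — Jonas polished the mural, not the sofa; the sofa belongs to the dragging event.
(c) Entailed — the narrative places the polishing before the translating.
(d) Entailed — every conjunct here is already in the original polishing event.
(e) Entailed — 'drag' is an activity; 'was dragging' entails that some dragging happened, so 'dragged' holds.

(c), (d), (e)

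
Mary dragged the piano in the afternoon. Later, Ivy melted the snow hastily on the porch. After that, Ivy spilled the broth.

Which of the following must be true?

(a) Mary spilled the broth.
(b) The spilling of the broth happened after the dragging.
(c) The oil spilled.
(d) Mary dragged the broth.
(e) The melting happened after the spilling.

(b)

(a) Not entailed — the passage has Ivy spilling the broth, not Mary.
(b) Entailed — the narrative places the dragging before the spilling.
(c) Not entailed — the broth is what spilled, not the oil.
(d) Not entailed — Mary dragged the piano, not the broth; the broth belongs to the spilling event.
(e) Not entailed — the narrative places the melting before the spilling, not after.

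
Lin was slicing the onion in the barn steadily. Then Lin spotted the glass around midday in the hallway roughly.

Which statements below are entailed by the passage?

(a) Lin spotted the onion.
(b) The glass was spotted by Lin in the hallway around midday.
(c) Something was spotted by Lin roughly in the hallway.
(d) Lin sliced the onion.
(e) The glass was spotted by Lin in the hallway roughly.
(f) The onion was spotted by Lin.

(b), (c), (e)

(a) Not entailed — Lin spotted the glass, not the onion; the onion belongs to the slicing event.
(b) Entailed — this follows by dropping conjuncts from the spotting event's description.
(c) Entailed — dropping 'around midday' and generalizing the patient leaves a sub-description the original still satisfies.
(d) Not entailed — 'was slicing' is progressive on an accomplishment; it does not entail the completed 'sliced'.
(e) Entailed — the original entails any weakening of itself; this just drops 'around midday'.
(f) Not entailed — Lin spotted the glass, not the onion; the onion belongs to the slicing event.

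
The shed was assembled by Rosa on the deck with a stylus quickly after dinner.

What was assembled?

'the shed' marks the patient of the assembling event.

the shed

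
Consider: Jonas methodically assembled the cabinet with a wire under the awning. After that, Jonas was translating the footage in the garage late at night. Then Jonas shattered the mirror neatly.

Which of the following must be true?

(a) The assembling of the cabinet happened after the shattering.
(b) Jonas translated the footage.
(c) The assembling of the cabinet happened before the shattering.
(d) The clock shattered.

(c)

(a) Not entailed — the narrative places the assembling before the shattering, not after.
(b) Not entailed — 'was translating' is progressive on an accomplishment; it does not entail the completed 'translated'.
(c) Entailed — the narrative places the assembling before the shattering.
(d) Not entailed — the mirror is what shattered, not the clock.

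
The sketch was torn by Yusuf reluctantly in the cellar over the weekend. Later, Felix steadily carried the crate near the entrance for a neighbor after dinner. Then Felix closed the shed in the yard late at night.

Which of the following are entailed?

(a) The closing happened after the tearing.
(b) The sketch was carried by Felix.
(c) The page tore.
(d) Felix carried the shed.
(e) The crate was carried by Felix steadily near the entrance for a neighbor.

(a), (e)

(a) Entailed — the narrative places the tearing before the closing.
(b) Not entailed — Felix carried the crate, not the sketch; the sketch belongs to the tearing event.
(c) Not entailed — the sketch is what tore, not the page.
(d) Not entailed — Felix carried the crate, not the shed; the shed belongs to the closing event.
(e) Entailed — every conjunct here is already in the original carrying event.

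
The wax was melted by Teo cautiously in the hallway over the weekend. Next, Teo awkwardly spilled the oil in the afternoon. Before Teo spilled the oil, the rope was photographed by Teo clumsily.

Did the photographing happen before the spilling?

yes

The narrative orders the photographing before the spilling.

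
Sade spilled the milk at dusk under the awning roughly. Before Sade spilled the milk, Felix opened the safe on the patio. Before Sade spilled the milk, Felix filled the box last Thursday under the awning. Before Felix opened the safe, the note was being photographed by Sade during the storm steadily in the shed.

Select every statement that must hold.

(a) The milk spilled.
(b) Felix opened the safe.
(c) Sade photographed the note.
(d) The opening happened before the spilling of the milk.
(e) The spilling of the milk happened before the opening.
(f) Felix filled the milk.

(a), (b), (d)

(a) Entailed — 'Sade spilled the milk' is causative; it entails the inchoative 'the milk spilled'.
(b) Entailed — the original entails any weakening of itself; this just drops 'on the patio'.
(c) Not entailed — 'was photographing' is progressive on an accomplishment; it does not entail the completed 'photographed'.
(d) Entailed — the narrative places the opening before the spilling.
(e) Not entailed — the narrative places the opening before the spilling, not after.
(f) Not entailed — Felix filled the box, not the milk; the milk belongs to the spilling event.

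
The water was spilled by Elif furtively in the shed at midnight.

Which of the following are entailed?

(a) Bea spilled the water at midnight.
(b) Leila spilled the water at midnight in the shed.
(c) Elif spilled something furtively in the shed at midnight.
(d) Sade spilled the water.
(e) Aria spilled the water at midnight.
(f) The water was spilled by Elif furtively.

(c), (f)

(a) Not entailed — the passage has Elif spilling the water, not Bea.
(b) Not entailed — the passage has Elif spilling the water, not Leila.
(c) Entailed — generalizing the patient leaves a sub-description the original still satisfies.
(d) Not entailed — the passage has Elif spilling the water, not Sade.
(e) Not entailed — the passage has Elif spilling the water, not Aria.
(f) Entailed — this follows by dropping conjuncts from the spilling event's description.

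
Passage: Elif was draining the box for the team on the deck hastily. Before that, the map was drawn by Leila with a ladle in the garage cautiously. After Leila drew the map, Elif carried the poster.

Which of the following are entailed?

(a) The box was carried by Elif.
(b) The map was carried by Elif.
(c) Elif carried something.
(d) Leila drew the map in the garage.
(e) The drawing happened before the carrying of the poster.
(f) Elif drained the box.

(a) Not entailed — Elif carried the poster, not the box; the box belongs to the draining event.
(b) Not entailed — Elif carried the poster, not the map; the map belongs to the drawing event.
(c) Entailed — this follows by dropping conjuncts from the carrying event's description.
(d) Entailed — this follows by dropping conjuncts from the drawing event's description.
(e) Entailed — the narrative places the drawing before the carrying.
(f) Not entailed — 'was draining' is progressive on an accomplishment; it does not entail the completed 'drained'.

(c), (d), (e)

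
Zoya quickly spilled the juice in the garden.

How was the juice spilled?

quickly

'quickly' marks the manner of the spilling event.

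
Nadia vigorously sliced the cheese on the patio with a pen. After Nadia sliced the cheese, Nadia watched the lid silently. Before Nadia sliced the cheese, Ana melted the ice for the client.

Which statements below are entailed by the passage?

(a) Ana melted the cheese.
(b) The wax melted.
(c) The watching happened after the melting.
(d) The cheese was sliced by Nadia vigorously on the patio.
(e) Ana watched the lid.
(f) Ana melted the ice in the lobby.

(a) Not entailed — Ana melted the ice, not the cheese; the cheese belongs to the slicing event.
(b) Not entailed — the ice is what melted, not the wax.
(c) Entailed — the narrative places the melting before the watching.
(d) Entailed — every conjunct here is already in the original slicing event.
(e) Not entailed — the passage has Nadia watching the lid, not Ana.
(f) Not entailed — 'in the lobby' adds information not in the original event.

(c), (d)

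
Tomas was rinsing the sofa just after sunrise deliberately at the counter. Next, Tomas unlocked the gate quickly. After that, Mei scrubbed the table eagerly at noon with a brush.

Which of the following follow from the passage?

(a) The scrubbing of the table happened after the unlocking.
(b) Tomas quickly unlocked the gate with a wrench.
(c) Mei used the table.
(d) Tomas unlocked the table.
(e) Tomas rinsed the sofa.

(a), (e)

(a) Entailed — the narrative places the unlocking before the scrubbing.
(b) Not entailed — 'with a wrench' adds information not in the original event.
(c) Not entailed — the table is the patient, not an instrument — Mei used a brush.
(d) Not entailed — Tomas unlocked the gate, not the table; the table belongs to the scrubbing event.
(e) Entailed — 'rinse' is an activity; 'was rinsing' entails that some rinsing happened, so 'rinsed' holds.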